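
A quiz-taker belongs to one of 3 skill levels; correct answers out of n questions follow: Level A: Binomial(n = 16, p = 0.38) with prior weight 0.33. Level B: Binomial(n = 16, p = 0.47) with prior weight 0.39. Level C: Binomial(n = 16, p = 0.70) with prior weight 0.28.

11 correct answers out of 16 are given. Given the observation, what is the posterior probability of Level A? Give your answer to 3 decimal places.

The responsibility of component k is P(Z=k) f_k(x) divided by Σ_j P(Z=j) f_j(x).
Binomial probabilities:
  L_A = 0.00954686
  L_B = 0.0451584
  L_C = 0.209878
Prior × likelihood for each component:
  P(Z=A)·L_A = 0.33 × 0.00954686 = 0.00315046
  P(Z=B)·L_B = 0.39 × 0.0451584 = 0.0176118
  P(Z=C)·L_C = 0.28 × 0.209878 = 0.0587659
Denominator: 0.00315046 + 0.0176118 + 0.0587659 = 0.0795281
So the posterior for Level A is 0.00315046 / 0.0795281 ≈ 0.040.

0.040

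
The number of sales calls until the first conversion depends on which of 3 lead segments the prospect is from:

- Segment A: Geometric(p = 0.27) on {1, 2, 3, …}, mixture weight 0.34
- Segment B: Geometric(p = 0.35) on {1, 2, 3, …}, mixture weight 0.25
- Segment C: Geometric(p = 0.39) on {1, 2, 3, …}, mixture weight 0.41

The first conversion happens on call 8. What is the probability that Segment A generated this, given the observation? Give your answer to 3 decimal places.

0.521

Posterior ∝ prior × likelihood, so P(k | x) ∝ w_k f_k(x); normalise over all components.
Component likelihoods at x = 8:
  L_A = 0.27·(1−0.27)^7 = 0.27·0.110474 = 0.029828
  L_B = 0.35·(1−0.35)^7 = 0.35·0.0490223 = 0.0171578
  L_C = 0.39·(1−0.39)^7 = 0.39·0.0314274 = 0.0122567
Unnormalised posteriors:
  w_A·L_A = 0.34 × 0.029828 = 0.0101415
  w_B·L_B = 0.25 × 0.0171578 = 0.00428945
  w_C·L_C = 0.41 × 0.0122567 = 0.00502525
Evidence: 0.0101415 + 0.00428945 + 0.00502525 = 0.0194562
So the posterior for Segment A is 0.0101415 / 0.0194562 ≈ 0.521.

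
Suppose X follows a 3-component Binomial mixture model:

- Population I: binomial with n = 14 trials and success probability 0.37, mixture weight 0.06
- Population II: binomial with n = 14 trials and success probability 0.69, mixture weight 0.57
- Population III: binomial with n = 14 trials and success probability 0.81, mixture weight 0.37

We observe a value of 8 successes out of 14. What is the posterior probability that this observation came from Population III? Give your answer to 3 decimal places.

P(component k | x) = P(Z=k)·f_k(x) / marginal(x), where marginal(x) = Σ_j P(Z=j)·f_j(x).
Evaluate each component's likelihood at the observed value:
  f_I = C(14,8)·0.37^8·0.63^6 = 3003·0.000351248·0.0625235 = 0.0659496
  f_II = C(14,8)·0.69^8·0.31^6 = 3003·0.0513798·0.000887504 = 0.136936
  f_III = C(14,8)·0.81^8·0.19^6 = 3003·0.185302·4.70459e-05 = 0.0261792
Multiply by the mixture weights:
  P(Z=I)·f_I = 0.06 × 0.0659496 = 0.00395698
  P(Z=II)·f_II = 0.57 × 0.136936 = 0.0780536
  P(Z=III)·f_III = 0.37 × 0.0261792 = 0.00968632
Normaliser: 0.00395698 + 0.0780536 + 0.00968632 = 0.0916969
Responsibility of Population III: 0.00968632 / 0.0916969 ≈ 0.106

0.106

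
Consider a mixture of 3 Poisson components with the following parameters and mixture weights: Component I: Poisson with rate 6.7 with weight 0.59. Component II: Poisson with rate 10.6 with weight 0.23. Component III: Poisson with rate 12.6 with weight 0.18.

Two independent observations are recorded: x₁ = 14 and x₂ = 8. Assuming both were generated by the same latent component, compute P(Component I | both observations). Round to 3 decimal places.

The responsibility of component k is π_k f_k(x) divided by Σ_j π_j f_j(x).
Since both observations come from the same component, the likelihood for component k is f_k(x₁)·f_k(x₂).
  p_I = [0.0051864] × [0.123967] = 0.00064294
  p_II = [0.0646178] × [0.0984929] = 0.0063644
  p_III = [0.0983261] × [0.0531292] = 0.00522399
Unnormalised posteriors:
  π_I·p_I = 0.59 × 0.00064294 = 0.000379335
  π_II·p_II = 0.23 × 0.0063644 = 0.00146381
  π_III·p_III = 0.18 × 0.00522399 = 0.000940318
Evidence: 0.000379335 + 0.00146381 + 0.000940318 = 0.00278346
P(Component I | x₁, x₂) = 0.000379335 / 0.00278346 ≈ 0.136

0.136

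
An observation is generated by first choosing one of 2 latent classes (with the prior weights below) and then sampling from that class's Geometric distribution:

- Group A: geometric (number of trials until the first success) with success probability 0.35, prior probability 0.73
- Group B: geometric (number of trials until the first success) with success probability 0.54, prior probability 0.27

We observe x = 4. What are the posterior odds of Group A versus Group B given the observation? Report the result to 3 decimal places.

4.944

Since P(k|x) ∝ w_k f_k(x), the posterior odds are w_i f_i(x) / (w_j f_j(x)).
Component likelihoods at x = 4:
  p_A = 0.0961188
  p_B = 0.0525614
Posterior odds = (w_A·p_A) / (w_B·p_B) = (0.73·0.0961188) / (0.27·0.0525614) = 0.0701667 / 0.0141916 ≈ 4.944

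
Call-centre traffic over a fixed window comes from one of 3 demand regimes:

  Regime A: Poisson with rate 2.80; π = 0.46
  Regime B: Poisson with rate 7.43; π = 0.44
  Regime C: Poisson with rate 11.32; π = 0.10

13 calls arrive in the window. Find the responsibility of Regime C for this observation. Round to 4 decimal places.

0.5254

Apply Bayes' rule: the posterior for each component is proportional to its prior times its likelihood at x.
Evaluate each component's likelihood at the observed value:
  f_A = e^(−2.80)·2.80^13/13! = 6.34965e-06
  f_B = e^(−7.43)·7.43^13/13! = 0.0200339
  f_C = e^(−11.32)·11.32^13/13! = 0.0976135
Multiply by the mixture weights:
  w_A·f_A = 0.46 × 6.34965e-06 = 2.92084e-06
  w_B·f_B = 0.44 × 0.0200339 = 0.00881493
  w_C·f_C = 0.10 × 0.0976135 = 0.00976135
Normaliser: 2.92084e-06 + 0.00881493 + 0.00976135 = 0.0185792
Responsibility of Regime C: 0.00976135 / 0.0185792 ≈ 0.5254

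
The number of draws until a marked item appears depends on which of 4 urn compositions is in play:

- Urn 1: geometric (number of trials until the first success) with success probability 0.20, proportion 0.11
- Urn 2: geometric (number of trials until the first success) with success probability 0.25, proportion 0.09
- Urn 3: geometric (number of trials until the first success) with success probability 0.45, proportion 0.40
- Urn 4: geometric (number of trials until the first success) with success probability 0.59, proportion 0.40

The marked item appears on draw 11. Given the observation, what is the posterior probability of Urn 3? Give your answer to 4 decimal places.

0.1107

Apply Bayes' rule: the posterior for each component is proportional to its prior times its likelihood at x.
Evaluate each component's likelihood at the observed value:
  f_1 = 0.20·(1−0.20)^10 = 0.20·0.107374 = 0.0214748
  f_2 = 0.25·(1−0.25)^10 = 0.25·0.0563135 = 0.0140784
  f_3 = 0.45·(1−0.45)^10 = 0.45·0.00253295 = 0.00113983
  f_4 = 0.59·(1−0.59)^10 = 0.59·0.000134227 = 7.91937e-05
Prior × likelihood for each component:
  P(Z=1)·f_1 = 0.11 × 0.0214748 = 0.00236223
  P(Z=2)·f_2 = 0.09 × 0.0140784 = 0.00126705
  P(Z=3)·f_3 = 0.40 × 0.00113983 = 0.000455931
  P(Z=4)·f_4 = 0.40 × 7.91937e-05 = 3.16775e-05
Sum: 0.00236223 + 0.00126705 + 0.000455931 + 3.16775e-05 = 0.00411689
P(Urn 3 | the observation) ≈ 0.1107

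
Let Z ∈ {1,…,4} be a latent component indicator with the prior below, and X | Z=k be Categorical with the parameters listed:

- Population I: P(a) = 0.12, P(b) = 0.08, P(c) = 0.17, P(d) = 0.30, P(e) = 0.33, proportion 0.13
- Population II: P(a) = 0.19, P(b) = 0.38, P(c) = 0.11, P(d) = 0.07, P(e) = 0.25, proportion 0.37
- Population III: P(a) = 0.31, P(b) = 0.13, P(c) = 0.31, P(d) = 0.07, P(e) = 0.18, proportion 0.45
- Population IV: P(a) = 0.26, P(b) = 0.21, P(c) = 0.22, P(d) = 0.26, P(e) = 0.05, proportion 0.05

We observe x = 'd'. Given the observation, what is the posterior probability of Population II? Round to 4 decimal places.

P(component k | x) = w_k·f_k(x) / marginal(x), where marginal(x) = Σ_j w_j·f_j(x).
Categorical probabilities:
  f_I = P(d | comp) = 0.30
  f_II = P(d | comp) = 0.07
  f_III = P(d | comp) = 0.07
  f_IV = P(d | comp) = 0.26
Prior × likelihood for each component:
  w_I·f_I = 0.13 × 0.3 = 0.039
  w_II·f_II = 0.37 × 0.07 = 0.0259
  w_III·f_III = 0.45 × 0.07 = 0.0315
  w_IV·f_IV = 0.05 × 0.26 = 0.013
Normaliser: 0.039 + 0.0259 + 0.0315 + 0.013 = 0.1094
P(Population II | x) ≈ 0.2367

0.2367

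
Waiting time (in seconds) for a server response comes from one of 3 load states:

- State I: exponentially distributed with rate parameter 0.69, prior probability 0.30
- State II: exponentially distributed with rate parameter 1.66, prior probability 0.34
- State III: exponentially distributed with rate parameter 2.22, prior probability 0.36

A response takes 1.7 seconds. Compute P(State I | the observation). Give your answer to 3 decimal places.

Apply Bayes' rule: the posterior for each component is proportional to its prior times its likelihood at x.
Exponential densities:
  p_I = 0.69·e^(−0.69·1.7) = 0.69·e^(−1.1730) = 0.213512
  p_II = 1.66·e^(−1.66·1.7) = 1.66·e^(−2.8220) = 0.0987482
  p_III = 2.22·e^(−2.22·1.7) = 2.22·e^(−3.7740) = 0.0509713
Prior × likelihood for each component:
  P(Z=I)·p_I = 0.30 × 0.213512 = 0.0640535
  P(Z=II)·p_II = 0.34 × 0.0987482 = 0.0335744
  P(Z=III)·p_III = 0.36 × 0.0509713 = 0.0183497
Marginal: 0.0640535 + 0.0335744 + 0.0183497 = 0.115978
Responsibility of State I: 0.0640535 / 0.115978 ≈ 0.552

0.552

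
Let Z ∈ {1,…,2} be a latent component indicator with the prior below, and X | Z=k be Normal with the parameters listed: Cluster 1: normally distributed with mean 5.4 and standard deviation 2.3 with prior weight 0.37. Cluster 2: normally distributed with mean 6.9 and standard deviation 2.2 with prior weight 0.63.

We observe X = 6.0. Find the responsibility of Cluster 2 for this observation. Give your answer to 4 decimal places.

The responsibility of component k is P(Z=k) f_k(x) divided by Σ_j P(Z=j) f_j(x).
Component likelihoods at x = 6.0:
  f_1 = (1/(2.3·√(2π)))·exp(−(6.0−5.4)²/(2·2.3²)) = 0.173453·exp(-0.03403) = 0.16765
  f_2 = (1/(2.2·√(2π)))·exp(−(6.0−6.9)²/(2·2.2²)) = 0.181337·exp(-0.08368) = 0.166781
Multiply by the mixture weights:
  P(Z=1)·f_1 = 0.37 × 0.16765 = 0.0620307
  P(Z=2)·f_2 = 0.63 × 0.166781 = 0.105072
Sum: 0.0620307 + 0.105072 = 0.167103
P(Cluster 2 | the observation) ≈ 0.6288

0.6288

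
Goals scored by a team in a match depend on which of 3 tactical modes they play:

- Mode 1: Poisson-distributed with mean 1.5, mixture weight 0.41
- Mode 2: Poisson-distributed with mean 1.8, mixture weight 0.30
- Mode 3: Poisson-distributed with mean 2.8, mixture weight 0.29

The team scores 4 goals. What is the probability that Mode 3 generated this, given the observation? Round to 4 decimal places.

The responsibility of component k is P(Z=k) f_k(x) divided by Σ_j P(Z=j) f_j(x).
Poisson probabilities:
  f_1 = e^(−1.5)·1.5^4/4! = 0.0470665
  f_2 = e^(−1.8)·1.8^4/4! = 0.0723017
  f_3 = e^(−2.8)·2.8^4/4! = 0.155739
Weight by the priors:
  P(Z=1)·f_1 = 0.41 × 0.0470665 = 0.0192973
  P(Z=2)·f_2 = 0.30 × 0.0723017 = 0.0216905
  P(Z=3)·f_3 = 0.29 × 0.155739 = 0.0451642
Evidence: 0.0192973 + 0.0216905 + 0.0451642 = 0.086152
P(Mode 3 | the observation) ≈ 0.5242

0.5242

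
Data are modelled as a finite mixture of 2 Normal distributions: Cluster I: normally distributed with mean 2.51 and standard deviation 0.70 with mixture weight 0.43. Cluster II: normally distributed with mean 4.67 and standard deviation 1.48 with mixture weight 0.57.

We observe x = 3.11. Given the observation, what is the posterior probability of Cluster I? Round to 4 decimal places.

Posterior ∝ prior × likelihood, so P(k | x) ∝ P(Z=k) f_k(x); normalise over all components.
Normal densities:
  p_I = 0.394707
  p_II = 0.154665
Prior × likelihood for each component:
  P(Z=I)·p_I = 0.43 × 0.394707 = 0.169724
  P(Z=II)·p_II = 0.57 × 0.154665 = 0.0881589
Denominator: 0.169724 + 0.0881589 = 0.257883
Responsibility of Cluster I: 0.169724 / 0.257883 ≈ 0.6581

0.6581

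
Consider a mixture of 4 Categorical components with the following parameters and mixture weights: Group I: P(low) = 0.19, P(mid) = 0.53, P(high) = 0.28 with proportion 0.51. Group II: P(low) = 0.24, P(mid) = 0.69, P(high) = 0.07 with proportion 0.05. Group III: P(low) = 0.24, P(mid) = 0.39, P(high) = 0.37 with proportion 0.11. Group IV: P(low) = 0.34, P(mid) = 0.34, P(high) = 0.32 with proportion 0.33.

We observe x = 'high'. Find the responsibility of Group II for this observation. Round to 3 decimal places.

0.012

By Bayes' theorem, P(k | x) = P(Z=k) f_k(x) / Σ_j P(Z=j) f_j(x).
Categorical probabilities:
  p_I = P(high | comp) = 0.28
  p_II = P(high | comp) = 0.07
  p_III = P(high | comp) = 0.37
  p_IV = P(high | comp) = 0.32
Multiply by the mixture weights:
  P(Z=I)·p_I = 0.51 × 0.28 = 0.1428
  P(Z=II)·p_II = 0.05 × 0.07 = 0.0035
  P(Z=III)·p_III = 0.11 × 0.37 = 0.0407
  P(Z=IV)·p_IV = 0.33 × 0.32 = 0.1056
Denominator: 0.1428 + 0.0035 + 0.0407 + 0.1056 = 0.2926
P(Group II | the observation) ≈ 0.012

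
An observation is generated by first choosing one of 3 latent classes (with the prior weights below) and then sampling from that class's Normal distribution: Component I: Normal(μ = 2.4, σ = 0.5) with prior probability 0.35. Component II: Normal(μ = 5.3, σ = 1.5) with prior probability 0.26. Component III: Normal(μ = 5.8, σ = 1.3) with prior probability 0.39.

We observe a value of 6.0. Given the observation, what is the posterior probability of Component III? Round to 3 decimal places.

Posterior ∝ prior × likelihood, so P(k | x) ∝ π_k f_k(x); normalise over all components.
Component likelihoods at x = 6.0:
  p_I = 4.41598e-12
  p_II = 0.238522
  p_III = 0.303268
Weight by the priors:
  π_I·p_I = 0.35 × 4.41598e-12 = 1.54559e-12
  π_II·p_II = 0.26 × 0.238522 = 0.0620158
  π_III·p_III = 0.39 × 0.303268 = 0.118275
Denominator: 1.54559e-12 + 0.0620158 + 0.118275 = 0.18029
P(Component III | the observation) ≈ 0.656

0.656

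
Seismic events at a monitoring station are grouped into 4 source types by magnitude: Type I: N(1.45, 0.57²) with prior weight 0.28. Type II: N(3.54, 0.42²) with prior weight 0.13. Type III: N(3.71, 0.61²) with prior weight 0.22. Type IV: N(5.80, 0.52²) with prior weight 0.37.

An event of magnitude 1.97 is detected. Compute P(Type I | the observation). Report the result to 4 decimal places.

0.9805

Apply Bayes' rule: the posterior for each component is proportional to its prior times its likelihood at x.
Component likelihoods at x = 1.97:
  f_I = 0.46165
  f_II = 0.000877779
  f_III = 0.0111881
  f_IV = 1.27324e-12
Multiply by the mixture weights:
  π_I·f_I = 0.28 × 0.46165 = 0.129262
  π_II·f_II = 0.13 × 0.000877779 = 0.000114111
  π_III·f_III = 0.22 × 0.0111881 = 0.00246138
  π_IV·f_IV = 0.37 × 1.27324e-12 = 4.71098e-13
Marginal: 0.129262 + 0.000114111 + 0.00246138 + 4.71098e-13 = 0.131838
P(Type I | the observation) ≈ 0.9805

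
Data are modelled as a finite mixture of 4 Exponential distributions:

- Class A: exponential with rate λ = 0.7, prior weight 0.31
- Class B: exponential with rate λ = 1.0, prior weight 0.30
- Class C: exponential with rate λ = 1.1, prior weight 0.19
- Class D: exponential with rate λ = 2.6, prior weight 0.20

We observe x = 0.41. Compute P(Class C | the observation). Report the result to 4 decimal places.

Apply Bayes' rule: the posterior for each component is proportional to its prior times its likelihood at x.
Component likelihoods at x = 0.41:
  L_A = 0.525358
  L_B = 0.66365
  L_C = 0.70069
  L_D = 0.895397
Weight by the priors:
  w_A·L_A = 0.31 × 0.525358 = 0.162861
  w_B·L_B = 0.30 × 0.66365 = 0.199095
  w_C·L_C = 0.19 × 0.70069 = 0.133131
  w_D·L_D = 0.20 × 0.895397 = 0.179079
Marginal: 0.162861 + 0.199095 + 0.133131 + 0.179079 = 0.674167
So the posterior for Class C is 0.133131 / 0.674167 ≈ 0.1975.

0.1975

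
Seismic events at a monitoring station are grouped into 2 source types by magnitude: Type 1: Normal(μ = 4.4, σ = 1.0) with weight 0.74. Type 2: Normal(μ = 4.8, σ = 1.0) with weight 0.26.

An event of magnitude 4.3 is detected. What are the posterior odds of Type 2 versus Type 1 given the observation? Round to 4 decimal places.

The posterior odds equal the prior odds times the likelihood ratio: (π_i/π_j)·(f_i(x)/f_j(x)).
Normal densities:
  L_1 = (1/(1.0·√(2π)))·exp(−(4.3−4.4)²/(2·1.0²)) = 0.398942·exp(-0.00500) = 0.396953
  L_2 = (1/(1.0·√(2π)))·exp(−(4.3−4.8)²/(2·1.0²)) = 0.398942·exp(-0.12500) = 0.352065
0.091537 / 0.293745 ≈ 0.3116

0.3116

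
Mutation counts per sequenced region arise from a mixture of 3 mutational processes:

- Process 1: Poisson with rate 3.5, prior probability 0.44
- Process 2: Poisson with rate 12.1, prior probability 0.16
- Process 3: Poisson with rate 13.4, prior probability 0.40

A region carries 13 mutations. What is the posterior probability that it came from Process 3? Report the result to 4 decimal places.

By Bayes' theorem, P(k | x) = π_k f_k(x) / Σ_j π_j f_j(x).
Poisson probabilities:
  f_1 = e^(−3.5)·3.5^13/13! = 5.73553e-05
  f_2 = e^(−12.1)·12.1^13/13! = 0.106406
  f_3 = e^(−13.4)·13.4^13/13! = 0.109279
Weight by the priors:
  π_1·f_1 = 0.44 × 5.73553e-05 = 2.52363e-05
  π_2·f_2 = 0.16 × 0.106406 = 0.017025
  π_3·f_3 = 0.40 × 0.109279 = 0.0437115
Normaliser: 2.52363e-05 + 0.017025 + 0.0437115 = 0.0607617
So the posterior for Process 3 is 0.0437115 / 0.0607617 ≈ 0.7194.

0.7194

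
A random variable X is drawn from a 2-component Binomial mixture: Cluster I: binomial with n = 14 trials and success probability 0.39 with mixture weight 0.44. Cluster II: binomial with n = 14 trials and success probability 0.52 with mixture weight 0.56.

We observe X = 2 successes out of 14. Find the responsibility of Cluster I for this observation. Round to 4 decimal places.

The responsibility of component k is P(Z=k) f_k(x) divided by Σ_j P(Z=j) f_j(x).
Component likelihoods at x = 2 successes out of 14:
  p_I = 0.0367391
  p_II = 0.00368081
Multiply by the mixture weights:
  P(Z=I)·p_I = 0.44 × 0.0367391 = 0.0161652
  P(Z=II)·p_II = 0.56 × 0.00368081 = 0.00206125
Evidence: 0.0161652 + 0.00206125 = 0.0182265
P(Cluster I | the observation) = 0.0161652 / 0.0182265 ≈ 0.8869

0.8869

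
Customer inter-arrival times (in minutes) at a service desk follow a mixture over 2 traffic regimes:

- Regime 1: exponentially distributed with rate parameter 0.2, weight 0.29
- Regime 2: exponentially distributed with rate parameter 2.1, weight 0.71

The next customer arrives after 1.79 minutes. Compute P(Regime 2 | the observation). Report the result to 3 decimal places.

0.462

P(component k | x) = π_k·f_k(x) / marginal(x), where marginal(x) = Σ_j π_j·f_j(x).
Evaluate each component's likelihood at the observed value:
  L_1 = 0.139815
  L_2 = 0.0489448
Multiply by the mixture weights:
  π_1·L_1 = 0.29 × 0.139815 = 0.0405462
  π_2·L_2 = 0.71 × 0.0489448 = 0.0347508
Normaliser: 0.0405462 + 0.0347508 = 0.075297
So the posterior for Regime 2 is 0.0347508 / 0.075297 ≈ 0.462.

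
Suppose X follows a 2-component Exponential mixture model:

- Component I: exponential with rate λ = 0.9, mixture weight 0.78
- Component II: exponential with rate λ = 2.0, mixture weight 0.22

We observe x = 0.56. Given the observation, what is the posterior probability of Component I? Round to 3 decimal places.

0.747

The responsibility of component k is w_k f_k(x) divided by Σ_j w_j f_j(x).
Evaluate each component's likelihood at the observed value:
  L_I = 0.9·e^(−0.9·0.56) = 0.9·e^(−0.5040) = 0.543698
  L_II = 2.0·e^(−2.0·0.56) = 2.0·e^(−1.1200) = 0.65256
Multiply by the mixture weights:
  w_I·L_I = 0.78 × 0.543698 = 0.424085
  w_II·L_II = 0.22 × 0.65256 = 0.143563
Marginal: 0.424085 + 0.143563 = 0.567648
Responsibility of Component I: 0.424085 / 0.567648 ≈ 0.747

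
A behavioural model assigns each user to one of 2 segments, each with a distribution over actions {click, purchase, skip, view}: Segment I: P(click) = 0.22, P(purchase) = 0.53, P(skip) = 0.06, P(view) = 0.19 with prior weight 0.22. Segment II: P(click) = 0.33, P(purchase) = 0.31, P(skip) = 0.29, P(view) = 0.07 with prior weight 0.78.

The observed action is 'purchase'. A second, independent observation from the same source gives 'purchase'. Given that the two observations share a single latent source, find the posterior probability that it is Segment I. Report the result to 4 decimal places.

0.4519

P(component k | x) = w_k·f_k(x) / marginal(x), where marginal(x) = Σ_j w_j·f_j(x).
Since both observations come from the same component, the likelihood for component k is f_k(x₁)·f_k(x₂).
  f_I = [0.53] × [0.53] = 0.2809
  f_II = [0.31] × [0.31] = 0.0961
Weight by the priors:
  w_I·f_I = 0.22 × 0.2809 = 0.061798
  w_II·f_II = 0.78 × 0.0961 = 0.074958
Denominator: 0.061798 + 0.074958 = 0.136756
P(Segment I | x₁, x₂) ≈ 0.4519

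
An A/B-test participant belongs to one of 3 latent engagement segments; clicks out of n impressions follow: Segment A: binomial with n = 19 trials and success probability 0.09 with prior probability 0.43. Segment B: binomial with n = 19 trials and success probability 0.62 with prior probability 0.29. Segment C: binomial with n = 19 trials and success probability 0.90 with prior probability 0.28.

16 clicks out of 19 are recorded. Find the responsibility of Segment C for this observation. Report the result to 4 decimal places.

By Bayes' theorem, P(k | x) = π_k f_k(x) / Σ_j π_j f_j(x).
Binomial probabilities:
  f_A = 1.35309e-14
  f_B = 0.0253479
  f_C = 0.179558
Weight by the priors:
  π_A·f_A = 0.43 × 1.35309e-14 = 5.81831e-15
  π_B·f_B = 0.29 × 0.0253479 = 0.00735088
  π_C·f_C = 0.28 × 0.179558 = 0.0502761
Sum: 5.81831e-15 + 0.00735088 + 0.0502761 = 0.057627
Responsibility of Segment C: 0.0502761 / 0.057627 ≈ 0.8724

0.8724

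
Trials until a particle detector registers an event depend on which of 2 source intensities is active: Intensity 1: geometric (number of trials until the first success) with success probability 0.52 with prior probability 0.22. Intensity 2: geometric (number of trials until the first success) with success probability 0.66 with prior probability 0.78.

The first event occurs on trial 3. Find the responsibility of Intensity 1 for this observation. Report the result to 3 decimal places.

By Bayes' theorem, P(k | x) = P(Z=k) f_k(x) / Σ_j P(Z=j) f_j(x).
Component likelihoods at x = 3:
  L_1 = 0.119808
  L_2 = 0.076296
Multiply by the mixture weights:
  P(Z=1)·L_1 = 0.22 × 0.119808 = 0.0263578
  P(Z=2)·L_2 = 0.78 × 0.076296 = 0.0595109
Marginal: 0.0263578 + 0.0595109 = 0.0858686
So the posterior for Intensity 1 is 0.0263578 / 0.0858686 ≈ 0.307.

0.307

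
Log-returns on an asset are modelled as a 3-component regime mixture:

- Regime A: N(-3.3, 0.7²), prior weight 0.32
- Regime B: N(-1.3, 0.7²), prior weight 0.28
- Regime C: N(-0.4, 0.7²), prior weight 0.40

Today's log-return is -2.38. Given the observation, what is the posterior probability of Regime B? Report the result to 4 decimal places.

Posterior ∝ prior × likelihood, so P(k | x) ∝ π_k f_k(x); normalise over all components.
Normal densities:
  f_A = (1/(0.7·√(2π)))·exp(−(-2.38−-3.3)²/(2·0.7²)) = 0.569918·exp(-0.86367) = 0.240283
  f_B = (1/(0.7·√(2π)))·exp(−(-2.38−-1.3)²/(2·0.7²)) = 0.569918·exp(-1.19020) = 0.173346
  f_C = (1/(0.7·√(2π)))·exp(−(-2.38−-0.4)²/(2·0.7²)) = 0.569918·exp(-4.00041) = 0.0104341
Multiply by the mixture weights:
  π_A·f_A = 0.32 × 0.240283 = 0.0768906
  π_B·f_B = 0.28 × 0.173346 = 0.0485368
  π_C·f_C = 0.40 × 0.0104341 = 0.00417366
Denominator: 0.0768906 + 0.0485368 + 0.00417366 = 0.129601
P(Regime B | the observation) = 0.0485368 / 0.129601 ≈ 0.3745

0.3745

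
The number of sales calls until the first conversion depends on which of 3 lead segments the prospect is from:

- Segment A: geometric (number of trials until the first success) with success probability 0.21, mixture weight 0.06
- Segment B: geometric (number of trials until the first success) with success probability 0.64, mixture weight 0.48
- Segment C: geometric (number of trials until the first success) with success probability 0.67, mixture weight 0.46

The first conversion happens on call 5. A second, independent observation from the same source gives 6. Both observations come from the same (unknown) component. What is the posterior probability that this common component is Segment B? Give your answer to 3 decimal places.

P(component k | x) = w_k·f_k(x) / marginal(x), where marginal(x) = Σ_j w_j·f_j(x).
Since both observations come from the same component, the likelihood for component k is f_k(x₁)·f_k(x₂).
  L_A = [0.21·(1−0.21)^4 = 0.21·0.389501 = 0.0817952] × [0.0646182] = 0.00528546
  L_B = [0.64·(1−0.64)^4 = 0.64·0.0167962 = 0.0107495] × [0.00386984] = 4.1599e-05
  L_C = [0.67·(1−0.67)^4 = 0.67·0.0118592 = 0.00794567] × [0.00262207] = 2.08341e-05
Unnormalised posteriors:
  w_A·L_A = 0.06 × 0.00528546 = 0.000317127
  w_B·L_B = 0.48 × 4.1599e-05 = 1.99675e-05
  w_C·L_C = 0.46 × 2.08341e-05 = 9.58369e-06
Normaliser: 0.000317127 + 1.99675e-05 + 9.58369e-06 = 0.000346679
P(Segment B | x₁, x₂) = 1.99675e-05 / 0.000346679 ≈ 0.058

0.058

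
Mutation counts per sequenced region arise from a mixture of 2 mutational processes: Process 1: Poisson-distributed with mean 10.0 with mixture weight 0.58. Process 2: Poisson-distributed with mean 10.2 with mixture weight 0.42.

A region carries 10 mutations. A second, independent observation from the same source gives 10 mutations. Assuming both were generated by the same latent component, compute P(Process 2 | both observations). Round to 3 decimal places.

The responsibility of component k is π_k f_k(x) divided by Σ_j π_j f_j(x).
Since both observations come from the same component, the likelihood for component k is f_k(x₁)·f_k(x₂).
  f_1 = [0.12511] × [0.12511] = 0.0156525
  f_2 = [0.124863] × [0.124863] = 0.0155909
Weight by the priors:
  π_1·f_1 = 0.58 × 0.0156525 = 0.00907846
  π_2·f_2 = 0.42 × 0.0155909 = 0.00654816
Denominator: 0.00907846 + 0.00654816 = 0.0156266
P(Process 2 | data) = 0.00654816 / 0.0156266 ≈ 0.419

0.419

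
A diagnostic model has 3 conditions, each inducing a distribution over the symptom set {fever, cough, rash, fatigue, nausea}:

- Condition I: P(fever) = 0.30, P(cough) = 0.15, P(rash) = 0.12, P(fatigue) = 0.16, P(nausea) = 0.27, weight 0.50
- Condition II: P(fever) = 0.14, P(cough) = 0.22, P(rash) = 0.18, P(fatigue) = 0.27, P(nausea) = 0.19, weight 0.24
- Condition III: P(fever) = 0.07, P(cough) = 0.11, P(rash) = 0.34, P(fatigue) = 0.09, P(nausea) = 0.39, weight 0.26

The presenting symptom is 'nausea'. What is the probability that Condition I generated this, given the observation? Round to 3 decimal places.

By Bayes' theorem, P(k | x) = w_k f_k(x) / Σ_j w_j f_j(x).
Evaluate each component's likelihood at the observed value:
  p_I = 0.27
  p_II = 0.19
  p_III = 0.39
Prior × likelihood for each component:
  w_I·p_I = 0.50 × 0.27 = 0.135
  w_II·p_II = 0.24 × 0.19 = 0.0456
  w_III·p_III = 0.26 × 0.39 = 0.1014
Sum: 0.135 + 0.0456 + 0.1014 = 0.282
So the posterior for Condition I is 0.135 / 0.282 ≈ 0.479.

0.479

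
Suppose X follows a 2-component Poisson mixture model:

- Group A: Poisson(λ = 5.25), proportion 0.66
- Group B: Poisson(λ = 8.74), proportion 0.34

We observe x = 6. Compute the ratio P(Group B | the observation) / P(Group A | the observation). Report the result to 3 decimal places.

Posterior odds = (π_i f_i(x)) / (π_j f_j(x)); the normalising sum cancels.
Poisson probabilities:
  f_A = e^(−5.25)·5.25^6/6! = 0.152608
  f_B = e^(−8.74)·8.74^6/6! = 0.0990837
0.0336885 / 0.100721 ≈ 0.334

0.334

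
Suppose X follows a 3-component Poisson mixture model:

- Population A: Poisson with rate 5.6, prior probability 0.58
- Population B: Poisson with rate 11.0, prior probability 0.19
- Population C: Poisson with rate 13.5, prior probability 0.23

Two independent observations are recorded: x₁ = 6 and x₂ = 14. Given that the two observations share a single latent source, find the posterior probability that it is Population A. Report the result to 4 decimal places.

By Bayes' theorem, P(k | x) = w_k f_k(x) / Σ_j w_j f_j(x).
Since both observations come from the same component, the likelihood for component k is f_k(x₁)·f_k(x₂).
  p_A = [e^(−5.6)·5.6^6/6! = 0.158397] × [0.00126525] = 0.000200411
  p_B = [e^(−11.0)·11.0^6/6! = 0.0410946] × [0.0727528] = 0.00298975
  p_C = [e^(−13.5)·13.5^6/6! = 0.0115264] × [0.105024] = 0.00121055
Multiply by the mixture weights:
  w_A·p_A = 0.58 × 0.000200411 = 0.000116238
  w_B·p_B = 0.19 × 0.00298975 = 0.000568052
  w_C·p_C = 0.23 × 0.00121055 = 0.000278427
Marginal: 0.000116238 + 0.000568052 + 0.000278427 = 0.000962717
Responsibility of Population A: 0.000116238 / 0.000962717 ≈ 0.1207

0.1207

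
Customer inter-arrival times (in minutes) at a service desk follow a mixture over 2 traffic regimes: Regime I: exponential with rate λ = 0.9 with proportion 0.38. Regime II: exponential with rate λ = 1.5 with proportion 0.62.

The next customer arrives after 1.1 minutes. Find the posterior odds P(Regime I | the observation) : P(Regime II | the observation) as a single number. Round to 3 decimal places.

0.712

Since P(k|x) ∝ π_k f_k(x), the posterior odds are π_i f_i(x) / (π_j f_j(x)).
Exponential densities:
  p_I = 0.334419
  p_II = 0.288075
Odds = (0.38/0.62) × (0.334419/0.288075) = 0.612903 × 1.16088 ≈ 0.712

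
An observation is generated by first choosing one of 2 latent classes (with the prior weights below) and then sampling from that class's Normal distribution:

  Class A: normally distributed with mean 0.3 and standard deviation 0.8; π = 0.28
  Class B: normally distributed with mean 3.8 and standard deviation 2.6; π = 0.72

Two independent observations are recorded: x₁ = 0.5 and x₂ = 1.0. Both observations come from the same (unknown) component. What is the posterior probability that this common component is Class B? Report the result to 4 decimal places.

0.0844

By Bayes' theorem, P(k | x) = w_k f_k(x) / Σ_j w_j f_j(x).
Since both observations come from the same component, the likelihood for component k is f_k(x₁)·f_k(x₂).
  p_A = [(1/(0.8·√(2π)))·exp(−(0.5−0.3)²/(2·0.8²)) = 0.498678·exp(-0.03125) = 0.483335] × [0.340069] = 0.164367
  p_B = [(1/(2.6·√(2π)))·exp(−(0.5−3.8)²/(2·2.6²)) = 0.153439·exp(-0.80547) = 0.0685684] × [0.0859206] = 0.00589144
Weight by the priors:
  w_A·p_A = 0.28 × 0.164367 = 0.0460228
  w_B·p_B = 0.72 × 0.00589144 = 0.00424184
Evidence: 0.0460228 + 0.00424184 = 0.0502646
P(Class B | x₁,x₂) ≈ 0.0844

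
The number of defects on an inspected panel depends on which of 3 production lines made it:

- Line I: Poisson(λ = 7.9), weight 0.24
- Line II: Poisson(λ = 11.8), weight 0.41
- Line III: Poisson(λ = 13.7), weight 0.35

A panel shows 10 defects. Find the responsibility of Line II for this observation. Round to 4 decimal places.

P(component k | x) = π_k·f_k(x) / marginal(x), where marginal(x) = Σ_j π_j·f_j(x).
Poisson probabilities:
  f_I = 0.0967345
  f_II = 0.108239
  f_III = 0.0720457
Unnormalised posteriors:
  π_I·f_I = 0.24 × 0.0967345 = 0.0232163
  π_II·f_II = 0.41 × 0.108239 = 0.0443778
  π_III·f_III = 0.35 × 0.0720457 = 0.025216
Marginal: 0.0232163 + 0.0443778 + 0.025216 = 0.0928101
Responsibility of Line II: 0.0443778 / 0.0928101 ≈ 0.4782

0.4782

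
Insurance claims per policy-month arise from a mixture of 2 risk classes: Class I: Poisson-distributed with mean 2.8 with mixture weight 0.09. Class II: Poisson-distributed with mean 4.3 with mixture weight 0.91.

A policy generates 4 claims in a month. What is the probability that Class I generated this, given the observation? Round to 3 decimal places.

Apply Bayes' rule: the posterior for each component is proportional to its prior times its likelihood at x.
Poisson probabilities:
  p_I = e^(−2.8)·2.8^4/4! = 0.155739
  p_II = e^(−4.3)·4.3^4/4! = 0.193284
Weight by the priors:
  P(Z=I)·p_I = 0.09 × 0.155739 = 0.0140165
  P(Z=II)·p_II = 0.91 × 0.193284 = 0.175889
Normaliser: 0.0140165 + 0.175889 = 0.189905
P(Class I | x) ≈ 0.074

0.074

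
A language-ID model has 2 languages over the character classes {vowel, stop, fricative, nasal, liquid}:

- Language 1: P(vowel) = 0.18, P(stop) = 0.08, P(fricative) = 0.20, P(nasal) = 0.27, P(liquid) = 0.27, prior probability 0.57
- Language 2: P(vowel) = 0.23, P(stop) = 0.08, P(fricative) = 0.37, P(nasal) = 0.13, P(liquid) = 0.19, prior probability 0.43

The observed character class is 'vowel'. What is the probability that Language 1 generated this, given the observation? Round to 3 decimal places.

Posterior ∝ prior × likelihood, so P(k | x) ∝ π_k f_k(x); normalise over all components.
Component likelihoods at x = 'vowel':
  L_1 = P(vowel | comp) = 0.18
  L_2 = P(vowel | comp) = 0.23
Weight by the priors:
  π_1·L_1 = 0.57 × 0.18 = 0.1026
  π_2·L_2 = 0.43 × 0.23 = 0.0989
Sum: 0.1026 + 0.0989 = 0.2015
P(Language 1 | 'vowel') ≈ 0.509

0.509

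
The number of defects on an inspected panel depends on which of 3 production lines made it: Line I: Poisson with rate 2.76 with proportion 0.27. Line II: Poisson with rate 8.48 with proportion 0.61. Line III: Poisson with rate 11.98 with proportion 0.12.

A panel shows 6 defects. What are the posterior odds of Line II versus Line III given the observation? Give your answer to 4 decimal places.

21.1745

Posterior odds = (π_i f_i(x)) / (π_j f_j(x)); the normalising sum cancels.
Evaluate each component's likelihood at the observed value:
  L_I = e^(−2.76)·2.76^6/6! = 0.038857
  L_II = e^(−8.48)·8.48^6/6! = 0.107208
  L_III = e^(−11.98)·11.98^6/6! = 0.0257372
Odds = (0.61/0.12) × (0.107208/0.0257372) = 5.08333 × 4.16548 ≈ 21.1745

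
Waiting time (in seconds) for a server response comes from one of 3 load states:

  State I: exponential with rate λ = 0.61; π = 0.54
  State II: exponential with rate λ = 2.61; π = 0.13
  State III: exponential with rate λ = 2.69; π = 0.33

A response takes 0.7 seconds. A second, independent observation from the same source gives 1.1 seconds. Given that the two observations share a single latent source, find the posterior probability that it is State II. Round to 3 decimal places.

0.086

P(component k | x) = π_k·f_k(x) / marginal(x), where marginal(x) = Σ_j π_j·f_j(x).
Since both observations come from the same component, the likelihood for component k is f_k(x₁)·f_k(x₂).
  f_I = [0.61·e^(−0.61·0.7) = 0.61·e^(−0.4270) = 0.398003] × [0.31183] = 0.124109
  f_II = [2.61·e^(−2.61·0.7) = 2.61·e^(−1.8270) = 0.419937] × [0.147836] = 0.062082
  f_III = [2.69·e^(−2.69·0.7) = 2.69·e^(−1.8830) = 0.409238] × [0.139532] = 0.0571019
Multiply by the mixture weights:
  π_I·f_I = 0.54 × 0.124109 = 0.067019
  π_II·f_II = 0.13 × 0.062082 = 0.00807066
  π_III·f_III = 0.33 × 0.0571019 = 0.0188436
Evidence: 0.067019 + 0.00807066 + 0.0188436 = 0.0939333
So the posterior for State II is 0.00807066 / 0.0939333 ≈ 0.086.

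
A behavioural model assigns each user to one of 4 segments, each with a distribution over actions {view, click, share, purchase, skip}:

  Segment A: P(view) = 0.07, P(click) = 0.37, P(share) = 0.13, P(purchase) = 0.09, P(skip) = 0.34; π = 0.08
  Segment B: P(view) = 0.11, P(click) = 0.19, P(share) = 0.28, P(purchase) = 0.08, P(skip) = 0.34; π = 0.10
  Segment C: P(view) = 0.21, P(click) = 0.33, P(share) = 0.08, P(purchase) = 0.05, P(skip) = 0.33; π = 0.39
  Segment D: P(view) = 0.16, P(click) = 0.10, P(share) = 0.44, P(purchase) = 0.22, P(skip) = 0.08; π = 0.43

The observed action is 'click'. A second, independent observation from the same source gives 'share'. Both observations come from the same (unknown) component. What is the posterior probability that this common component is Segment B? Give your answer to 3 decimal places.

By Bayes' theorem, P(k | x) = P(Z=k) f_k(x) / Σ_j P(Z=j) f_j(x).
Since both observations come from the same component, the likelihood for component k is f_k(x₁)·f_k(x₂).
  p_A = [0.37] × [0.13] = 0.0481
  p_B = [0.19] × [0.28] = 0.0532
  p_C = [0.33] × [0.08] = 0.0264
  p_D = [0.1] × [0.44] = 0.044
Multiply by the mixture weights:
  P(Z=A)·p_A = 0.08 × 0.0481 = 0.003848
  P(Z=B)·p_B = 0.10 × 0.0532 = 0.00532
  P(Z=C)·p_C = 0.39 × 0.0264 = 0.010296
  P(Z=D)·p_D = 0.43 × 0.044 = 0.01892
Evidence: 0.003848 + 0.00532 + 0.010296 + 0.01892 = 0.038384
P(Segment B | data) = 0.00532 / 0.038384 ≈ 0.139

0.139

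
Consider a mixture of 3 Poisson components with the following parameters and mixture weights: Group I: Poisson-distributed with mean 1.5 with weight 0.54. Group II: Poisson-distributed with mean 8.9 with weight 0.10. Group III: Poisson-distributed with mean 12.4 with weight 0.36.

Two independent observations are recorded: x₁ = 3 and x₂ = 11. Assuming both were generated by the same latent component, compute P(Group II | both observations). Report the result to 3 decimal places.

Apply Bayes' rule: the posterior for each component is proportional to its prior times its likelihood at x.
Since both observations come from the same component, the likelihood for component k is f_k(x₁)·f_k(x₂).
  L_I = [0.125511] × [4.83511e-07] = 6.06858e-08
  L_II = [0.016025] × [0.094823] = 0.00151954
  L_III = [0.00130877] × [0.109959] = 0.000143911
Prior × likelihood for each component:
  w_I·L_I = 0.54 × 6.06858e-08 = 3.27703e-08
  w_II·L_II = 0.10 × 0.00151954 = 0.000151954
  w_III·L_III = 0.36 × 0.000143911 = 5.18079e-05
Denominator: 3.27703e-08 + 0.000151954 + 5.18079e-05 = 0.000203794
P(Group II | x₁,x₂) ≈ 0.746

0.746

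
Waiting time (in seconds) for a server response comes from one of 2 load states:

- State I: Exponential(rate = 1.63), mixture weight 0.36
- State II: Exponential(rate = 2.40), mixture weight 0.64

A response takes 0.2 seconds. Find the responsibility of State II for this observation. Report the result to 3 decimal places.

P(component k | x) = P(Z=k)·f_k(x) / marginal(x), where marginal(x) = Σ_j P(Z=j)·f_j(x).
Component likelihoods at x = 0.2 seconds:
  p_I = 1.17654
  p_II = 1.48508
Unnormalised posteriors:
  P(Z=I)·p_I = 0.36 × 1.17654 = 0.423555
  P(Z=II)·p_II = 0.64 × 1.48508 = 0.950451
Sum: 0.423555 + 0.950451 = 1.37401
P(State II | x) = 0.950451 / 1.37401 ≈ 0.692

0.692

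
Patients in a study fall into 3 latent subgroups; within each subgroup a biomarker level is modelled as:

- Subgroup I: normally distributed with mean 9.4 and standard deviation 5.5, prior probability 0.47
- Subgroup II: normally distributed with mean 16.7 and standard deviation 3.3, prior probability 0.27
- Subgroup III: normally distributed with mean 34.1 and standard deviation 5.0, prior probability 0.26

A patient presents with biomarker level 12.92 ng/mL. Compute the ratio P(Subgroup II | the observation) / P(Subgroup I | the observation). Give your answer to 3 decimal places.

0.610

Since P(k|x) ∝ P(Z=k) f_k(x), the posterior odds are P(Z=i) f_i(x) / (P(Z=j) f_j(x)).
Evaluate each component's likelihood at the observed value:
  L_I = 0.0591022
  L_II = 0.0627313
  L_III = 1.01278e-05
0.0169375 / 0.027778 ≈ 0.610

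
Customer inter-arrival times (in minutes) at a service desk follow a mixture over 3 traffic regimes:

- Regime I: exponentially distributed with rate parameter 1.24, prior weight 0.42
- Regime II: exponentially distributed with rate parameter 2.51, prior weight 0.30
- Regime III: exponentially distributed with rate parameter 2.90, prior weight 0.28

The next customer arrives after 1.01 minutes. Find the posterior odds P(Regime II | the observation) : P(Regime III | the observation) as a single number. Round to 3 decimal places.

Posterior odds = (π_i f_i(x)) / (π_j f_j(x)); the normalising sum cancels.
Component likelihoods at x = 1.01 minutes:
  L_I = 1.24·e^(−1.24·1.01) = 1.24·e^(−1.2524) = 0.354414
  L_II = 2.51·e^(−2.51·1.01) = 2.51·e^(−2.5351) = 0.198927
  L_III = 2.90·e^(−2.90·1.01) = 2.90·e^(−2.9290) = 0.155006
Posterior odds = (π_II·L_II) / (π_III·L_III) = (0.30·0.198927) / (0.28·0.155006) = 0.0596781 / 0.0434018 ≈ 1.375

1.375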